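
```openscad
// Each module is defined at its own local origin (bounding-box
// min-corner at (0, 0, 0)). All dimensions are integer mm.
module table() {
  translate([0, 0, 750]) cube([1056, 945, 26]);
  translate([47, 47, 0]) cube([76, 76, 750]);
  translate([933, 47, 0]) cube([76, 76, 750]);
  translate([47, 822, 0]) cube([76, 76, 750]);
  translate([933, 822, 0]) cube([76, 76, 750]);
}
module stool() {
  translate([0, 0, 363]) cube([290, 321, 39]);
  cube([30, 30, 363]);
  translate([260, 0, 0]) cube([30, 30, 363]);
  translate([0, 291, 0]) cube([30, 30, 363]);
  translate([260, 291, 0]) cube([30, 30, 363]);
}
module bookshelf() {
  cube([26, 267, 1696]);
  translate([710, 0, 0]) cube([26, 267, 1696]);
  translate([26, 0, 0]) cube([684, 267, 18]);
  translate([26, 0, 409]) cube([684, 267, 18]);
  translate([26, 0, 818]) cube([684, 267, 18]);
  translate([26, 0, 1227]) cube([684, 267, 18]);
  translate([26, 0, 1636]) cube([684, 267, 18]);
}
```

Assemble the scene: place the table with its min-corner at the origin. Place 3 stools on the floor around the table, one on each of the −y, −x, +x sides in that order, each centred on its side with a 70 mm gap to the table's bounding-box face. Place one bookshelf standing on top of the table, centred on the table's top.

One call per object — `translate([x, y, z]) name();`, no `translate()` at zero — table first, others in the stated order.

table();
translate([383, -391, 0]) stool();
translate([-360, 312, 0]) stool();
translate([1126, 312, 0]) stool();
translate([160, 339, 776]) bookshelf();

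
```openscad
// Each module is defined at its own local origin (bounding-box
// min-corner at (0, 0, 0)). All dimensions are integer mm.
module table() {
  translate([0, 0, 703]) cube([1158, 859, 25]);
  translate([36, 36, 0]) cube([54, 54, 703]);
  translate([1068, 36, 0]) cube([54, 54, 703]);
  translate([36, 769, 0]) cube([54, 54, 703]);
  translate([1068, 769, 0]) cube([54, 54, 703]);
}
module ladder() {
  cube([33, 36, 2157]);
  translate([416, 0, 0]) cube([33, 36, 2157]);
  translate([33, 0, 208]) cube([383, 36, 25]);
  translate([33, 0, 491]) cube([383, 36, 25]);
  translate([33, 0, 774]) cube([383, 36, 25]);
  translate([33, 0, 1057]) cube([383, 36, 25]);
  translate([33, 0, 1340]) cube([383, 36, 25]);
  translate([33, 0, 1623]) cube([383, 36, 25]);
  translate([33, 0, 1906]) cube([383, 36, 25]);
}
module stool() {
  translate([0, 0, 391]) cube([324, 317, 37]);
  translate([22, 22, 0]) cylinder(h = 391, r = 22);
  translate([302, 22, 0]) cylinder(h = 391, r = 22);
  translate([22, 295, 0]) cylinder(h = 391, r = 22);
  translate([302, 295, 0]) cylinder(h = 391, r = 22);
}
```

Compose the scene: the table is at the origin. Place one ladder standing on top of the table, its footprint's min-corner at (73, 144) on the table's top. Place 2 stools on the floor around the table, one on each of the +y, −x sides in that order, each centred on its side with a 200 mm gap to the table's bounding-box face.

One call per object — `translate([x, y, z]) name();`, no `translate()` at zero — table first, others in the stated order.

table();
translate([73, 144, 728]) ladder();
translate([417, 1059, 0]) stool();
translate([-524, 271, 0]) stool();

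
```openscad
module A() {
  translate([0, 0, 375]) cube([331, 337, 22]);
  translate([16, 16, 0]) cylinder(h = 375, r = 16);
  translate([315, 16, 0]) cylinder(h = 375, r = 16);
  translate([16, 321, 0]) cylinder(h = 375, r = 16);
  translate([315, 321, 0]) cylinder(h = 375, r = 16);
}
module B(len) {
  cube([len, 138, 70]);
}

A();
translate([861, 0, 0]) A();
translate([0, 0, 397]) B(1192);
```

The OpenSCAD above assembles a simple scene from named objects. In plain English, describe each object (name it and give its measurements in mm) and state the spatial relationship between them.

A is a simple wooden stool: a rectangular seat 331 mm (x) by 337 mm (y), 22 mm thick, top face at z = 397 mm, on four round legs, each 32 mm in diameter. The legs rest on z = 0, each leg's axis is inset half a diameter from the nearest pair of seat edges (so the leg's bounding box is flush with the corner).

B is a rectangular beam 1192 mm long (x), 138 mm deep (y), 70 mm thick (z).

The beam spans the tops of two stools placed 530 mm apart, resting at z = 397 mm.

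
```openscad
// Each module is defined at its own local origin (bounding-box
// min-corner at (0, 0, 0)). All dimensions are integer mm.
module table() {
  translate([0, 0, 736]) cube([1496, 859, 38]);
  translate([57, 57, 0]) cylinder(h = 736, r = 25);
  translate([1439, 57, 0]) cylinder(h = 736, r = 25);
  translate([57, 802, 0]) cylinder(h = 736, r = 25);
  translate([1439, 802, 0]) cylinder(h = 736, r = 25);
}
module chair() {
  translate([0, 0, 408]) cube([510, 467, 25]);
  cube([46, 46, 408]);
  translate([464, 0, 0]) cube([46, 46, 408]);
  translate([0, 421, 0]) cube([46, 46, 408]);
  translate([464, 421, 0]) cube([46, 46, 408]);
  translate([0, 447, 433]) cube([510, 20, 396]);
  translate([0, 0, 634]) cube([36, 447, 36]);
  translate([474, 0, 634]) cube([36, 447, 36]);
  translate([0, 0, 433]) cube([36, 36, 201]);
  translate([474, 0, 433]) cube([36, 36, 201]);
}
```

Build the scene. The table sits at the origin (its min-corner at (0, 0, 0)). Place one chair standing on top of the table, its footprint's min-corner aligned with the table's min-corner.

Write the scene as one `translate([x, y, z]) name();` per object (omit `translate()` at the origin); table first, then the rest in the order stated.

table();
translate([0, 0, 774]) chair();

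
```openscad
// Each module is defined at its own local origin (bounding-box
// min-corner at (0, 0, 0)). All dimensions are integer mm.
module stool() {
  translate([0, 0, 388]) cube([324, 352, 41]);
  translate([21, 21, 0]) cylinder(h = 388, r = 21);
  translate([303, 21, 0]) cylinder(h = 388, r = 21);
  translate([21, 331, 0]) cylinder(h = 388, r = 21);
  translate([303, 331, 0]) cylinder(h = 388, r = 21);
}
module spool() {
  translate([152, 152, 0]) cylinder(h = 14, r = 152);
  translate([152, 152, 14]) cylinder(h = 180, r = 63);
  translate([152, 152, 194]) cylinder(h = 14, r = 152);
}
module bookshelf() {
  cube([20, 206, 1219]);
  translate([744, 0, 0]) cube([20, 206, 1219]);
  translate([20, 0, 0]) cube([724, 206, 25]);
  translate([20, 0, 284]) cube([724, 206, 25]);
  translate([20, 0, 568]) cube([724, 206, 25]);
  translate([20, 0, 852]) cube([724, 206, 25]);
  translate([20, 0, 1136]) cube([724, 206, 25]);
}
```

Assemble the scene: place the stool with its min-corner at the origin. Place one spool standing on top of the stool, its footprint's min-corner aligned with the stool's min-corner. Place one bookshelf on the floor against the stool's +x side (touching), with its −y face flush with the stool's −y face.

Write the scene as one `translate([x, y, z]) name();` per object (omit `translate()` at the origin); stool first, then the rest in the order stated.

stool();
translate([0, 0, 429]) spool();
translate([324, 0, 0]) bookshelf();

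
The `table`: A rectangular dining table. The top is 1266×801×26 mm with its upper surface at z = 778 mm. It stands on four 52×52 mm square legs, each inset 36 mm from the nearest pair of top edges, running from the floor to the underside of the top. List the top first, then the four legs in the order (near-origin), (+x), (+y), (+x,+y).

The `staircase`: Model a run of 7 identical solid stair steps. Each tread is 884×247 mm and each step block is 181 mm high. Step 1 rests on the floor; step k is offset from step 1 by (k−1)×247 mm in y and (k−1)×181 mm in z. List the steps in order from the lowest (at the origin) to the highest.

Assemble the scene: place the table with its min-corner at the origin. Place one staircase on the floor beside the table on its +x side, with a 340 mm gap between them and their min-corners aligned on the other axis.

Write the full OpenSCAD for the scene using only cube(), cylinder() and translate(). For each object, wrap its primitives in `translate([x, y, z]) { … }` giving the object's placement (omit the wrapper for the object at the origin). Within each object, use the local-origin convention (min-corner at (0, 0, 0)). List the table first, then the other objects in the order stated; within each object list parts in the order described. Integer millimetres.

translate([0, 0, 752]) cube([1266, 801, 26]);
translate([36, 36, 0]) cube([52, 52, 752]);
translate([1178, 36, 0]) cube([52, 52, 752]);
translate([36, 713, 0]) cube([52, 52, 752]);
translate([1178, 713, 0]) cube([52, 52, 752]);
translate([1606, 0, 0]) {
  cube([884, 247, 181]);
  translate([0, 247, 181]) cube([884, 247, 181]);
  translate([0, 494, 362]) cube([884, 247, 181]);
  translate([0, 741, 543]) cube([884, 247, 181]);
  translate([0, 988, 724]) cube([884, 247, 181]);
  translate([0, 1235, 905]) cube([884, 247, 181]);
  translate([0, 1482, 1086]) cube([884, 247, 181]);
}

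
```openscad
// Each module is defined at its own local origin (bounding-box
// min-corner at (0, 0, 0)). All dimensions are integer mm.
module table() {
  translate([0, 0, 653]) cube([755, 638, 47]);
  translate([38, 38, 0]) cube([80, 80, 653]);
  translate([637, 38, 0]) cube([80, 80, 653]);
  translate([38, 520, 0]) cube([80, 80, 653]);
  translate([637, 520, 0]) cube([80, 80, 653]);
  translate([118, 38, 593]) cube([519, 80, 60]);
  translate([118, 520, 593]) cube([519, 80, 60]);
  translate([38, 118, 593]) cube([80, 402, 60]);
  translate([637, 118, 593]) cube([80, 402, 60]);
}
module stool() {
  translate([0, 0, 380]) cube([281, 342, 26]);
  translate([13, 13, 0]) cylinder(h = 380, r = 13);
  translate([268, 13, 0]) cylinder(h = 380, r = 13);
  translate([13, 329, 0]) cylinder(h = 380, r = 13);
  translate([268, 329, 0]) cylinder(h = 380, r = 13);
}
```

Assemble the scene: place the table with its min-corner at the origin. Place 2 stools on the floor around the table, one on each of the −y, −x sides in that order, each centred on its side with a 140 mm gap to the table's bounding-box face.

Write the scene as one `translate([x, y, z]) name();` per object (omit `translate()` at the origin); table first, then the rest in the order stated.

table();
translate([237, -482, 0]) stool();
translate([-421, 148, 0]) stool();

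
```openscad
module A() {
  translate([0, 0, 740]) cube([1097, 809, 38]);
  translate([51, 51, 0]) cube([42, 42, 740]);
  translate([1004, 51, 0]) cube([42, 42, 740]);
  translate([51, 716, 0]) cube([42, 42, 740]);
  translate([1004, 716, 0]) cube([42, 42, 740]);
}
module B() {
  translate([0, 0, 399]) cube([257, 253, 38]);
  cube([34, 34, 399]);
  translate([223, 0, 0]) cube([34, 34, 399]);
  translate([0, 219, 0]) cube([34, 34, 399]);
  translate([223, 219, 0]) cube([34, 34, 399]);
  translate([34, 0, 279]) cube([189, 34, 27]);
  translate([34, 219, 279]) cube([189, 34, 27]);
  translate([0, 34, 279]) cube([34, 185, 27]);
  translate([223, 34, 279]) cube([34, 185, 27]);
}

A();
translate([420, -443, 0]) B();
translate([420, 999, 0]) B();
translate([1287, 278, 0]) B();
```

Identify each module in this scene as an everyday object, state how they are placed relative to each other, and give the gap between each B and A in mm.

A is a table. B is a stool. Three stools sit around the table at the −y, +y, +x sides. The gap between each stool and the table is 190 mm.

Each stool's nearest face is 190 mm from the table's bounding box.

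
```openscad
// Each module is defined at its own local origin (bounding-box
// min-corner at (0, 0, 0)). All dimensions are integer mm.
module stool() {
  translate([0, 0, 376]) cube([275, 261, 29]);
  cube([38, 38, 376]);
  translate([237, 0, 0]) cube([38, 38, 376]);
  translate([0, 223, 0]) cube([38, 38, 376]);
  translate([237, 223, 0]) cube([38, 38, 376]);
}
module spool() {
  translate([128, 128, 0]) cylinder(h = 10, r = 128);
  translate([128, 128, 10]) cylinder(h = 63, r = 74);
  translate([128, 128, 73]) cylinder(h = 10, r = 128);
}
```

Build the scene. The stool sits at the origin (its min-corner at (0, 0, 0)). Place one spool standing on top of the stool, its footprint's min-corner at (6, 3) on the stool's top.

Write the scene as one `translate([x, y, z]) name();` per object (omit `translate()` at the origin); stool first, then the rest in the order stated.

stool();
translate([6, 3, 405]) spool();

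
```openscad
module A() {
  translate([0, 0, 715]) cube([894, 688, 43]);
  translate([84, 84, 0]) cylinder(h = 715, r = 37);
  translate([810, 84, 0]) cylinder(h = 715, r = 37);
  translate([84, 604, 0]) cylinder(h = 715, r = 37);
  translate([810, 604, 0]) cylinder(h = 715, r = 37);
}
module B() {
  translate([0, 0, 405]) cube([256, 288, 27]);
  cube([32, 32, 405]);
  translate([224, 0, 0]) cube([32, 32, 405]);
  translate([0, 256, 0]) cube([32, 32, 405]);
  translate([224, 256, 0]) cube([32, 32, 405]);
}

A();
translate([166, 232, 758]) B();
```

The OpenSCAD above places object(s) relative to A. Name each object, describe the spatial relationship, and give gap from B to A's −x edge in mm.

A is a table. B is a stool. The stool is on top of the table. The gap from the stool to the table's −x edge is 166 mm.

The stool's min-x is at 166; the table's min-x is 0; gap = 166 mm.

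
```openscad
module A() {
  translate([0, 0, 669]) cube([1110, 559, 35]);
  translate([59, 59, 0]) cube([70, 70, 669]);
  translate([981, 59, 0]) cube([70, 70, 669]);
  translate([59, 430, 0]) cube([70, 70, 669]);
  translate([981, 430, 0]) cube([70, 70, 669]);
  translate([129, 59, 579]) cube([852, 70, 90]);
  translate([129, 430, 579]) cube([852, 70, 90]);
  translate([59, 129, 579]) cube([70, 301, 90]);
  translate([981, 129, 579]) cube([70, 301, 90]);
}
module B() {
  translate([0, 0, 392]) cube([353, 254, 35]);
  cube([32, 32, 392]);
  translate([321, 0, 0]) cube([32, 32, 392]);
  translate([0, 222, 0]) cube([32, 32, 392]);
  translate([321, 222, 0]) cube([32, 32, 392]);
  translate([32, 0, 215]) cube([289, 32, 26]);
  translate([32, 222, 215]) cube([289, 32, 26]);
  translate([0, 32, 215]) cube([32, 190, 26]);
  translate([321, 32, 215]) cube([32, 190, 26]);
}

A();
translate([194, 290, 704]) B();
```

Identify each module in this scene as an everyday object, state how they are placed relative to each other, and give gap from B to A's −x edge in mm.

The stool's min-x is at 194; the table's min-x is 0; gap = 194 mm.

A is a table. B is a stool. The stool is on top of the table. The gap from the stool to the table's −x edge is 194 mm.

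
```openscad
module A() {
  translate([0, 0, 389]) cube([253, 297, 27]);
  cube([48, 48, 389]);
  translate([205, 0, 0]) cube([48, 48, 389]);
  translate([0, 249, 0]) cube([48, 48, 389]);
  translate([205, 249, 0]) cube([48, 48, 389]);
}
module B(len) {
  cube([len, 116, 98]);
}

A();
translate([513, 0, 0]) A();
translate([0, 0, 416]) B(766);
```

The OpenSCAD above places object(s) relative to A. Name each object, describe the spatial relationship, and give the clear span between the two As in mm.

A is a stool. B is a beam. A beam spans the tops of two stools. The clear span between the two stools is 260 mm.

Second stool starts at x = 513; first ends at x = 253; clear span = 513 − 253 = 260 mm.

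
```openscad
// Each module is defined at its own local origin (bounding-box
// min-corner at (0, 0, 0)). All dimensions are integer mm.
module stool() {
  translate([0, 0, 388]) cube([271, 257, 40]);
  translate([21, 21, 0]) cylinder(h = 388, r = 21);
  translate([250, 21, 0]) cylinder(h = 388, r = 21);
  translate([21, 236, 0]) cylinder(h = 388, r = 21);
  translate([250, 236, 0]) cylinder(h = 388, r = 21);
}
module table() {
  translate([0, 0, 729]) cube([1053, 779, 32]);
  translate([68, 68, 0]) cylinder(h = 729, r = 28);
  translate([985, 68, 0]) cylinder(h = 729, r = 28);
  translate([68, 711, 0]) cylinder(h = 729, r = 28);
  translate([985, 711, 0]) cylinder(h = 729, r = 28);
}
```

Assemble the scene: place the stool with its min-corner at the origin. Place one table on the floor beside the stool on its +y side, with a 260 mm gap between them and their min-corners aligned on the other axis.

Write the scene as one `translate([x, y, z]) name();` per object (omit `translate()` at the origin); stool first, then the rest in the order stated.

stool();
translate([0, 517, 0]) table();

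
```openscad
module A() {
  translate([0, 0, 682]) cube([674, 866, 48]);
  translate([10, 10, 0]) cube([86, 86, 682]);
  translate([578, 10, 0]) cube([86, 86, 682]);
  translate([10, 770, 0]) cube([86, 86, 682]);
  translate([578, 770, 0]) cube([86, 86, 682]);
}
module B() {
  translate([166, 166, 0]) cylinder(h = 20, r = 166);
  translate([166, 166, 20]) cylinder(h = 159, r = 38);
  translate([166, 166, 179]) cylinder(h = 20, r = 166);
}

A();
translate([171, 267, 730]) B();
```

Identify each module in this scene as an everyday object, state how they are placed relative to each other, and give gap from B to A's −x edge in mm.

A is a table. B is a spool. The spool is on top of the table, centred. The gap from the spool to the table's −x edge is 171 mm.

The spool's min-x is at 171; the table's min-x is 0; gap = 171 mm.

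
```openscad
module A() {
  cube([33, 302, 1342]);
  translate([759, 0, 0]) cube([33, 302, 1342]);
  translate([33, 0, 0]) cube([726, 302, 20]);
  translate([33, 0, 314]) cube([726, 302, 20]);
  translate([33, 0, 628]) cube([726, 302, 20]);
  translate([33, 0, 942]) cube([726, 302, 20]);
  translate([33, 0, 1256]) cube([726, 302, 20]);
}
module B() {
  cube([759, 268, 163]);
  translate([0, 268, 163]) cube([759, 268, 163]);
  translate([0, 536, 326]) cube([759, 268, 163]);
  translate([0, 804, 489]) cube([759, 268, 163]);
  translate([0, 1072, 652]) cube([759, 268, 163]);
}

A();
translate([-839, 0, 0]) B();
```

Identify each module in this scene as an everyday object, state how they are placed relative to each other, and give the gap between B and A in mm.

The staircase's nearest face is 80 mm from the bookshelf's −x face.

A is a bookshelf. B is a staircase. The staircase is on the floor beside the bookshelf on its −x side. The gap between the staircase and the bookshelf is 80 mm.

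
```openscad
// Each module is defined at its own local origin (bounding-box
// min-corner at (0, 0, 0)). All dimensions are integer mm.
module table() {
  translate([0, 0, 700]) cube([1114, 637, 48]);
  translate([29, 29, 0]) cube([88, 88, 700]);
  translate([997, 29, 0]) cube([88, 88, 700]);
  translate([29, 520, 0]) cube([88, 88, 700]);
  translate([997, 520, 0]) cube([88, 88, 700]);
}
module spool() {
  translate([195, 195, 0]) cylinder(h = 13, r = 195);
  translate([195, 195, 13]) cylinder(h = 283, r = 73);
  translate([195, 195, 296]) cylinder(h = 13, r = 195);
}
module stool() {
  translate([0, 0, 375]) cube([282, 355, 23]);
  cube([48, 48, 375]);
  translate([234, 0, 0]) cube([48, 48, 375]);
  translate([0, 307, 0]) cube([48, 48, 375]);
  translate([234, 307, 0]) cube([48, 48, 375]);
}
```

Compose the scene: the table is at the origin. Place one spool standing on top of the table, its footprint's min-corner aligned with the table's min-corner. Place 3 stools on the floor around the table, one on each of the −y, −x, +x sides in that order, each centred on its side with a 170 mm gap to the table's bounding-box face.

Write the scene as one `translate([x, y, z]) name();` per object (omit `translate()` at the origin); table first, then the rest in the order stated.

table();
translate([0, 0, 748]) spool();
translate([416, -525, 0]) stool();
translate([-452, 141, 0]) stool();
translate([1284, 141, 0]) stool();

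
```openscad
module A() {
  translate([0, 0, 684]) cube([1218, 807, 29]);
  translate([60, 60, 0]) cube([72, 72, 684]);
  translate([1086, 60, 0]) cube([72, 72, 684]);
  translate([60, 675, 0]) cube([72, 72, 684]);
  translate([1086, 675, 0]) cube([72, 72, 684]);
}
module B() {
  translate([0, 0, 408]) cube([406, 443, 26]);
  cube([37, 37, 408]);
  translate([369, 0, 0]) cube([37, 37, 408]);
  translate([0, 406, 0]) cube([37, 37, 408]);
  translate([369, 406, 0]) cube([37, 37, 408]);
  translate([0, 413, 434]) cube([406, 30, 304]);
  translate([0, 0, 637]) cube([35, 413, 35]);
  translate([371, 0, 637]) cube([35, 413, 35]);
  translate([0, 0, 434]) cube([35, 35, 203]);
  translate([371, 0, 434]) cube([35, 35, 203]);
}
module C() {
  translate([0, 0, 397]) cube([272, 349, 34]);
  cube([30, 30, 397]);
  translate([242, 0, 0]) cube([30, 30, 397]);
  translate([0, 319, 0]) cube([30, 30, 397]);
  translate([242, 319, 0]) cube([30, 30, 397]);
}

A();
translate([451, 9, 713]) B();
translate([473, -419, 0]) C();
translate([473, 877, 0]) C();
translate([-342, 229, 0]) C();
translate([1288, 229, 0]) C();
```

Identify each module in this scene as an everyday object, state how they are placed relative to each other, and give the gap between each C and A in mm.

Each stool's nearest face is 70 mm from the table's bounding box.

A is a table. B is a chair. C is a stool. The chair is on top of the table. Four stools sit around the table at the −y, +y, −x, +x sides. The gap between each stool and the table is 70 mm.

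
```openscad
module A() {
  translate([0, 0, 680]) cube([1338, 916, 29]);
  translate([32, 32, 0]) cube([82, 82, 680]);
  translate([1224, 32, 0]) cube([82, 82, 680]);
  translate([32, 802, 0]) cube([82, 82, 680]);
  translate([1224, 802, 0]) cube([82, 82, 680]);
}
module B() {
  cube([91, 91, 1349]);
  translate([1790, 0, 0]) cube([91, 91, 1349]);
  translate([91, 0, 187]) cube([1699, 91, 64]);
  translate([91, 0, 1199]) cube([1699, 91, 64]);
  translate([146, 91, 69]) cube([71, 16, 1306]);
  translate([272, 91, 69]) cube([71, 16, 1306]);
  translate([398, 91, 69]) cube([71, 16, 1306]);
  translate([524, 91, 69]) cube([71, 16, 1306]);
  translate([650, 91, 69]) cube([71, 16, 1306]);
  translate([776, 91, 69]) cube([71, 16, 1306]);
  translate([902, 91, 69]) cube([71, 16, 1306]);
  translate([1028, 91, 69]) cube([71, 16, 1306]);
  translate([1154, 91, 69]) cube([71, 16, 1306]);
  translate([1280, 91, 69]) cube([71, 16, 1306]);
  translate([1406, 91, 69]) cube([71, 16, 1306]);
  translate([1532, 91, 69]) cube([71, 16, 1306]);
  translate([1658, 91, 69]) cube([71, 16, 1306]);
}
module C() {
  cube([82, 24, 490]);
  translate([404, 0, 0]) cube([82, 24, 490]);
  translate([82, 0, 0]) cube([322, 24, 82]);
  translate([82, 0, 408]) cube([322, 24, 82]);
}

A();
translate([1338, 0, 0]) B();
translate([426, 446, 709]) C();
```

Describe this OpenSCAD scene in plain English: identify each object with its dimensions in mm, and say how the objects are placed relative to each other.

A is a rectangular dining table. The top is 1338×916×29 mm with its upper surface at z = 709 mm. It stands on four 82×82 mm square legs, each inset 32 mm from the nearest pair of top edges, running from the floor to the underside of the top.

B is a fence section. Two 91×91 mm posts, 1349 mm tall, stand on the floor with a clear span of 1699 mm between their inner faces. Two horizontal rails of 91×64 mm section span the gap between the posts with their undersides at z = 187 mm and z = 1199 mm, flush with the posts' −y face. 13 pickets, each 71 mm wide, 16 mm thick and 1306 mm tall, are fixed to the +y face of the rails with their bottoms at z = 69 mm, evenly spaced across the span with equal gaps (rounded down to the nearest mm) at the −x end and between each pair — any rounding remainder accumulates at the +x end.

C is a rectangular picture frame lying in the x–z plane (depth along y). The opening is 322 mm wide (x) by 326 mm tall (z), surrounded by a border 82 mm wide on all four sides. The frame is 24 mm deep and is made of two full-height vertical stiles with two horizontal rails fitted between them.

The fence section is against the table's +x side, with their −y faces flush. The picture frame is on top of the table, centred.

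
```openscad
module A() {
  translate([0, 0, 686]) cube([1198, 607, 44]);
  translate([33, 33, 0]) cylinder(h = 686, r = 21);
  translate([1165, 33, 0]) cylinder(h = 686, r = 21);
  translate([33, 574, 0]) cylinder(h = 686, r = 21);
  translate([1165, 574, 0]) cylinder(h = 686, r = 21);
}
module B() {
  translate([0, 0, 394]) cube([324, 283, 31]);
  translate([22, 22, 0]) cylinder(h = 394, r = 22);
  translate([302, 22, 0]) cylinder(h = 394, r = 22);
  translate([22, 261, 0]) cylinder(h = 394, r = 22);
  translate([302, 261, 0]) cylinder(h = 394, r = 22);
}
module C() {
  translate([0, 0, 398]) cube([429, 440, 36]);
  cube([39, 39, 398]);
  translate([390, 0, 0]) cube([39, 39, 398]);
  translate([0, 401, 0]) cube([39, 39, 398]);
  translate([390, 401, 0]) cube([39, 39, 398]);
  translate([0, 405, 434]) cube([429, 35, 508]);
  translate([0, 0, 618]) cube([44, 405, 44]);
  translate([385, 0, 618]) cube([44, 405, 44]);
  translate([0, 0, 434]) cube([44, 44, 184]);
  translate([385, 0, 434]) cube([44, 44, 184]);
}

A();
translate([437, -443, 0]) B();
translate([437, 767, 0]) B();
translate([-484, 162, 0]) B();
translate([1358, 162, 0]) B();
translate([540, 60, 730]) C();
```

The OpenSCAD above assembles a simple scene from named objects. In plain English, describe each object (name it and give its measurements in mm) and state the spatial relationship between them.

A is a table: top 1198 mm (x) × 607 mm (y), 44 mm thick, upper face at z = 730 mm, on four round legs of 42 mm diameter, each leg's bounding box inset 12 mm from the nearest pair of top edges, running from z = 0 to the bottom of the top.

B is a simple wooden stool: a rectangular seat 324 mm (x) by 283 mm (y), 31 mm thick, top face at z = 425 mm, on four round legs, each 44 mm in diameter. The legs rest on z = 0, each leg's axis is inset half a diameter from the nearest pair of seat edges (so the leg's bounding box is flush with the corner).

C is a chair: 429×440 mm seat, 36 mm thick, top at z = 434 mm, on four 39 mm square corner legs flush with the seat edges. A 35 mm thick backrest slab spans the full seat width, extending 508 mm above the seat top, its back face flush with the seat's +y edge. Two armrests of 44×44 mm section run along each side from the seat's front edge to the front of the backrest, top faces 228 mm above the seat top and outer faces flush with the seat's x-edges; a 44×44 mm post under the front of each armrest stands on the seat at the front corner.

Four stools sit around the table at the −y, +y, −x, +x sides. The chair is on top of the table.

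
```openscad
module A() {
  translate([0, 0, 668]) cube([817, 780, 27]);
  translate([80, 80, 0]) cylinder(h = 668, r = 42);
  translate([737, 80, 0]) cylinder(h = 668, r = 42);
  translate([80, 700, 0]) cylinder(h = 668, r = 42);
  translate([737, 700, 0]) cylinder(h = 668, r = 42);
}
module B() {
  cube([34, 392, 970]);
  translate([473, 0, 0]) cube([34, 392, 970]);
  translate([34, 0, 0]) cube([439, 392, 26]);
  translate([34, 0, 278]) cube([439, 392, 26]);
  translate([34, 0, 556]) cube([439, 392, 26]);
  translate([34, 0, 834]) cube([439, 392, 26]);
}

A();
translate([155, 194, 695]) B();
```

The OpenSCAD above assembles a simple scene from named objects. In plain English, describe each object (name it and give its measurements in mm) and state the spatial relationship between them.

A is a table: top 817 mm (x) × 780 mm (y), 27 mm thick, upper face at z = 695 mm, on four round legs of 84 mm diameter, each leg's bounding box inset 38 mm from the nearest pair of top edges, running from z = 0 to the bottom of the top.

B is a bookshelf 507 mm wide overall, 392 mm deep and 970 mm tall. The two sides are 34 mm thick vertical panels. 4 horizontal shelves of 26 mm thickness span between the inner faces of the sides; the lowest shelf sits on the floor and shelves are stacked with a clear vertical gap of 252 mm between each pair.

The bookshelf is on top of the table, centred.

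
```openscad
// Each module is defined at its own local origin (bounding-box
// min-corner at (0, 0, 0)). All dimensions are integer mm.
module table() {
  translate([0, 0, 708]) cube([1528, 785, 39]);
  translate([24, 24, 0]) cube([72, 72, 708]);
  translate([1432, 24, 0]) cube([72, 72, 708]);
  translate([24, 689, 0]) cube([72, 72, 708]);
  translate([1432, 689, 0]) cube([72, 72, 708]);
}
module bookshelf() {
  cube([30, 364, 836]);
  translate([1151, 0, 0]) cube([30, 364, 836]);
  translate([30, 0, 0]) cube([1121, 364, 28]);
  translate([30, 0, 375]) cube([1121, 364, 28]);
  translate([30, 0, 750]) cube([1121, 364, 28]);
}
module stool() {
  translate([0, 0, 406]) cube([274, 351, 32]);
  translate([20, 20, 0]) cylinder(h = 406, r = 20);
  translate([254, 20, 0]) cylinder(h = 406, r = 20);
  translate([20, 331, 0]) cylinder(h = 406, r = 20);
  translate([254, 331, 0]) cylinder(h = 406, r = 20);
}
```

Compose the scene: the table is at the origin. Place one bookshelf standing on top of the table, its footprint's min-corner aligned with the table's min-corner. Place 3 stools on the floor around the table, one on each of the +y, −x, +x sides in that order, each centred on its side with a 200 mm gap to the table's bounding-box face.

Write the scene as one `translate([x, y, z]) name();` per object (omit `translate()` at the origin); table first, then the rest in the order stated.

table();
translate([0, 0, 747]) bookshelf();
translate([627, 985, 0]) stool();
translate([-474, 217, 0]) stool();
translate([1728, 217, 0]) stool();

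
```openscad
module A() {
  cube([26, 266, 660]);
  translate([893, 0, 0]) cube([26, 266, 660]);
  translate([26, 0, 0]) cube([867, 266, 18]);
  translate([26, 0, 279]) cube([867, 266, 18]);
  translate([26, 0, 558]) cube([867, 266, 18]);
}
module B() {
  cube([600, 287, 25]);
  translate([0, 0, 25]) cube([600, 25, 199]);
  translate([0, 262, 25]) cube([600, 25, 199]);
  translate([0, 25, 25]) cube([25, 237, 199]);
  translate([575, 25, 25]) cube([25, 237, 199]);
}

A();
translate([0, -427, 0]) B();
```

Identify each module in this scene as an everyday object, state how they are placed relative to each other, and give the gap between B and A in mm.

A is a bookshelf. B is an open box. The open box is on the floor beside the bookshelf on its −y side. The gap between the open box and the bookshelf is 140 mm.

The open box's nearest face is 140 mm from the bookshelf's −y face.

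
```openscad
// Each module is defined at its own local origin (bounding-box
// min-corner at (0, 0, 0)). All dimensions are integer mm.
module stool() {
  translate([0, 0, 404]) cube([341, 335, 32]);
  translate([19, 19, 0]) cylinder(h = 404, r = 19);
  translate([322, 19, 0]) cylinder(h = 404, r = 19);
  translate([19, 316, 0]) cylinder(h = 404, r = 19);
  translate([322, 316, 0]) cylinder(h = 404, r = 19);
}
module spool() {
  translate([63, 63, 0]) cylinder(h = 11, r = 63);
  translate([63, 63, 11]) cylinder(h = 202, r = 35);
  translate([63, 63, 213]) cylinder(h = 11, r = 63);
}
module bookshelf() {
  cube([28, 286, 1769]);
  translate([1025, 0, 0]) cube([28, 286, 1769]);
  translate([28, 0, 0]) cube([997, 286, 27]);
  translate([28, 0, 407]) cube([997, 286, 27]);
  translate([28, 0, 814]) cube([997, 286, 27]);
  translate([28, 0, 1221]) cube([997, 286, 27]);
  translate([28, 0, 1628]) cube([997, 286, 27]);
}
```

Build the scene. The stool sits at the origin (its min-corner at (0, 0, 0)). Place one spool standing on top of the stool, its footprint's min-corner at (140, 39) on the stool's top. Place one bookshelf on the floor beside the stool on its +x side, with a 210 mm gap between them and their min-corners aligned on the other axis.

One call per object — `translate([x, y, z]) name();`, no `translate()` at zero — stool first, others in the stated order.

stool();
translate([140, 39, 436]) spool();
translate([551, 0, 0]) bookshelf();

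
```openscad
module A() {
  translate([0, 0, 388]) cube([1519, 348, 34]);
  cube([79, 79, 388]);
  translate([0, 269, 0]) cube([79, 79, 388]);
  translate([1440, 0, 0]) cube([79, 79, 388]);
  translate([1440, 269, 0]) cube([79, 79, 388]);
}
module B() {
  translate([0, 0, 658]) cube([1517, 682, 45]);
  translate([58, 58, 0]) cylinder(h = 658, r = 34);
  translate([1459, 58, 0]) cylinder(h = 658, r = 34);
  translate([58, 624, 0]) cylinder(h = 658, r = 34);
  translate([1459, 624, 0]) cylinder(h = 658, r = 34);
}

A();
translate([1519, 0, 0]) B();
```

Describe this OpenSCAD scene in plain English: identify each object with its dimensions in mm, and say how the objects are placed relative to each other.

A is a bench: a 1519×348 mm seat slab, 34 mm thick, top at z = 422 mm, on four 79×79 mm square legs flush with the seat corners and standing on z = 0.

B is a table: top 1517 mm (x) × 682 mm (y), 45 mm thick, upper face at z = 703 mm, on four round legs of 68 mm diameter, each leg's bounding box inset 24 mm from the nearest pair of top edges, running from z = 0 to the bottom of the top.

The table is against the bench's +x side, with their −y faces flush.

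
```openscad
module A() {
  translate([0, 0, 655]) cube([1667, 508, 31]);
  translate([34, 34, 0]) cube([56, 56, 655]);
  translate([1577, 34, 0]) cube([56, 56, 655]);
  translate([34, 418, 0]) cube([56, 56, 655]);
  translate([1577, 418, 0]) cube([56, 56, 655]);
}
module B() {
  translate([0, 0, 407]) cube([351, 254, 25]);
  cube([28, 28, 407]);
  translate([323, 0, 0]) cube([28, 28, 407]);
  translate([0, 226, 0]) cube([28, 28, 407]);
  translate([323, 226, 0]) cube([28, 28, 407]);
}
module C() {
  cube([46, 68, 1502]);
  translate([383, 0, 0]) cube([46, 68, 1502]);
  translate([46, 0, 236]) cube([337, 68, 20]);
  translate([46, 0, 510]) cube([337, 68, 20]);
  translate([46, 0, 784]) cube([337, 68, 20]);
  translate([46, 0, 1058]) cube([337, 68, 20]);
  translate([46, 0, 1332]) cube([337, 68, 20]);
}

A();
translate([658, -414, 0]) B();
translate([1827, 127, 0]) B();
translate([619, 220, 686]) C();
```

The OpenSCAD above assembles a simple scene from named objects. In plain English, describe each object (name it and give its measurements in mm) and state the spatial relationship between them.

A is a table with a 1667×508 mm rectangular top, 31 mm thick, top surface at z = 686 mm, supported by four 56×56 mm square legs, each inset 34 mm from the nearest pair of top edges, running from the floor.

B is a four-legged stool. The seat is 351×254 mm, 25 mm thick, top at z = 432 mm. It stands on four square legs, each 28×28 mm in cross-section, from z = 0 to the seat underside, each flush with a corner of the seat.

C is a straight ladder. Two 46×68 mm vertical rails, 1502 mm tall, stand 429 mm apart (outside-to-outside) with their front faces coplanar on the −y side. 5 rungs, each 68 mm deep and 20 mm tall, span between the inner faces of the rails, front faces flush with the rails. The lowest rung's underside is at z = 236 mm and rungs are spaced 274 mm apart (underside to underside).

Two stools sit around the table at the −y, +x sides. The ladder is on top of the table, centred.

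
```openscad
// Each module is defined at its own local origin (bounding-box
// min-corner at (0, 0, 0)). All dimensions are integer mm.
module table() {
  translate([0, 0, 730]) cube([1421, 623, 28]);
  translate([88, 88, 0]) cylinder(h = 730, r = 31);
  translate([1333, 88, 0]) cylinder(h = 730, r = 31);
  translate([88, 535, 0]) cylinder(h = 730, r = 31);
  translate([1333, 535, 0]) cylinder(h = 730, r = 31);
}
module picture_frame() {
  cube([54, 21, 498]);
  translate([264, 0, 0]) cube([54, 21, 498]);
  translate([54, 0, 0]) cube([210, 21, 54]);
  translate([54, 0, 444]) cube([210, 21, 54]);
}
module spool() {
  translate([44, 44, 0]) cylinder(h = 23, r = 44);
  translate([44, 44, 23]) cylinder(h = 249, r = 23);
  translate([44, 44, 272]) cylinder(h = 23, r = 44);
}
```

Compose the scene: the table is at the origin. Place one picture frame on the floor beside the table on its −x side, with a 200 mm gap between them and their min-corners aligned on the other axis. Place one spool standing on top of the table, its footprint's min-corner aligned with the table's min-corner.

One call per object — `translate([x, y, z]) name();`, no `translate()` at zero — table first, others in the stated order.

table();
translate([-518, 0, 0]) picture_frame();
translate([0, 0, 758]) spool();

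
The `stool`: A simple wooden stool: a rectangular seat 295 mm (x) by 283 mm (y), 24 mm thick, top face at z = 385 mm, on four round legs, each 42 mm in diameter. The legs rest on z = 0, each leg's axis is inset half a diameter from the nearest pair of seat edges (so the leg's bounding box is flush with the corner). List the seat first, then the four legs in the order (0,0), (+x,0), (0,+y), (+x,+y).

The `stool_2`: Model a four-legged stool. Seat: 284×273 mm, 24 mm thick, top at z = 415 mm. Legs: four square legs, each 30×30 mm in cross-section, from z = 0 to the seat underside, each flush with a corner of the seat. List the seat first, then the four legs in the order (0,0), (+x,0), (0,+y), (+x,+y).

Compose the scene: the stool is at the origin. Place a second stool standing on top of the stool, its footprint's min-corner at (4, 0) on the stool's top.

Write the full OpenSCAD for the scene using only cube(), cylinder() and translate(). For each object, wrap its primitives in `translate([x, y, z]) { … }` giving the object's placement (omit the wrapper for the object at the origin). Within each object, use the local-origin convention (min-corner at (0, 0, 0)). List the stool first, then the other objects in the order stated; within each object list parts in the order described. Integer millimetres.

translate([0, 0, 361]) cube([295, 283, 24]);
translate([21, 21, 0]) cylinder(h = 361, r = 21);
translate([274, 21, 0]) cylinder(h = 361, r = 21);
translate([21, 262, 0]) cylinder(h = 361, r = 21);
translate([274, 262, 0]) cylinder(h = 361, r = 21);
translate([4, 0, 385]) {
  translate([0, 0, 391]) cube([284, 273, 24]);
  cube([30, 30, 391]);
  translate([254, 0, 0]) cube([30, 30, 391]);
  translate([0, 243, 0]) cube([30, 30, 391]);
  translate([254, 243, 0]) cube([30, 30, 391]);
}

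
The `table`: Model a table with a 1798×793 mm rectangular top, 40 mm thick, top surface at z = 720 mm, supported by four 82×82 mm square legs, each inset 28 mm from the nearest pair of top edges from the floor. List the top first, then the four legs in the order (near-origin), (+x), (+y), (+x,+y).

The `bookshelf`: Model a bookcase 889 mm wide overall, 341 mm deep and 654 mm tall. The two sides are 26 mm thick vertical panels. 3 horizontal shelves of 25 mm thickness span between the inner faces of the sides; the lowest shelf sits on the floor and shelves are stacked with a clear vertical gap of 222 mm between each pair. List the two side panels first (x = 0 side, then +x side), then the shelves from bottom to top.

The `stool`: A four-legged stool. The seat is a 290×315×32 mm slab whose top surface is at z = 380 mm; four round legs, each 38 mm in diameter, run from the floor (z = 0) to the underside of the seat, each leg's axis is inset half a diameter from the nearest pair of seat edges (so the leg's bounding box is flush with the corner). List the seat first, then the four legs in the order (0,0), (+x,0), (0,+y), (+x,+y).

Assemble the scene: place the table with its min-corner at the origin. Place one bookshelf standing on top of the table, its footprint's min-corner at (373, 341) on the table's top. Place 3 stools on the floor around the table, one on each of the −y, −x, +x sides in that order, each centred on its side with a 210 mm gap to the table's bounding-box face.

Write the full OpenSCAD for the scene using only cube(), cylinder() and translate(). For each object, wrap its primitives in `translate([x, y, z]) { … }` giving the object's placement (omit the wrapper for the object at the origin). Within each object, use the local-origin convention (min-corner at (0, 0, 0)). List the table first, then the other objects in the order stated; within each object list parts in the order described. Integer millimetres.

translate([0, 0, 680]) cube([1798, 793, 40]);
translate([28, 28, 0]) cube([82, 82, 680]);
translate([1688, 28, 0]) cube([82, 82, 680]);
translate([28, 683, 0]) cube([82, 82, 680]);
translate([1688, 683, 0]) cube([82, 82, 680]);
translate([373, 341, 720]) {
  cube([26, 341, 654]);
  translate([863, 0, 0]) cube([26, 341, 654]);
  translate([26, 0, 0]) cube([837, 341, 25]);
  translate([26, 0, 247]) cube([837, 341, 25]);
  translate([26, 0, 494]) cube([837, 341, 25]);
}
translate([754, -525, 0]) {
  translate([0, 0, 348]) cube([290, 315, 32]);
  translate([19, 19, 0]) cylinder(h = 348, r = 19);
  translate([271, 19, 0]) cylinder(h = 348, r = 19);
  translate([19, 296, 0]) cylinder(h = 348, r = 19);
  translate([271, 296, 0]) cylinder(h = 348, r = 19);
}
translate([-500, 239, 0]) {
  translate([0, 0, 348]) cube([290, 315, 32]);
  translate([19, 19, 0]) cylinder(h = 348, r = 19);
  translate([271, 19, 0]) cylinder(h = 348, r = 19);
  translate([19, 296, 0]) cylinder(h = 348, r = 19);
  translate([271, 296, 0]) cylinder(h = 348, r = 19);
}
translate([2008, 239, 0]) {
  translate([0, 0, 348]) cube([290, 315, 32]);
  translate([19, 19, 0]) cylinder(h = 348, r = 19);
  translate([271, 19, 0]) cylinder(h = 348, r = 19);
  translate([19, 296, 0]) cylinder(h = 348, r = 19);
  translate([271, 296, 0]) cylinder(h = 348, r = 19);
}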